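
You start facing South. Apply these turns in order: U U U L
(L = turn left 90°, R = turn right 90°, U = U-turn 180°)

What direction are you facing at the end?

Start: South
  U (U-turn (180°)) -> North
  U (U-turn (180°)) -> South
  U (U-turn (180°)) -> North
  L (left (90° counter-clockwise)) -> West
Final: West

Answer: Final heading: West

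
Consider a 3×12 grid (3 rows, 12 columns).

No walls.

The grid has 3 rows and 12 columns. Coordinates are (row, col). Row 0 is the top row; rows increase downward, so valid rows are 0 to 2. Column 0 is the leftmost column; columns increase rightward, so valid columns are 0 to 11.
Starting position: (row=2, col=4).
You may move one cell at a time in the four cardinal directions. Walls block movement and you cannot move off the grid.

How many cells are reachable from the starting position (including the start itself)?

BFS flood-fill from (row=2, col=4):
  Distance 0: (row=2, col=4)
  Distance 1: (row=1, col=4), (row=2, col=3), (row=2, col=5)
  Distance 2: (row=0, col=4), (row=1, col=3), (row=1, col=5), (row=2, col=2), (row=2, col=6)
  Distance 3: (row=0, col=3), (row=0, col=5), (row=1, col=2), (row=1, col=6), (row=2, col=1), (row=2, col=7)
  Distance 4: (row=0, col=2), (row=0, col=6), (row=1, col=1), (row=1, col=7), (row=2, col=0), (row=2, col=8)
  Distance 5: (row=0, col=1), (row=0, col=7), (row=1, col=0), (row=1, col=8), (row=2, col=9)
  Distance 6: (row=0, col=0), (row=0, col=8), (row=1, col=9), (row=2, col=10)
  Distance 7: (row=0, col=9), (row=1, col=10), (row=2, col=11)
  Distance 8: (row=0, col=10), (row=1, col=11)
  Distance 9: (row=0, col=11)
Total reachable: 36 (grid has 36 open cells total)

Answer: Reachable cells: 36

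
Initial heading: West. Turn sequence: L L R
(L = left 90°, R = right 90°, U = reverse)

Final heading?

Answer: Final heading: South

Derivation:
Start: West
  L (left (90° counter-clockwise)) -> South
  L (left (90° counter-clockwise)) -> East
  R (right (90° clockwise)) -> South
Final: South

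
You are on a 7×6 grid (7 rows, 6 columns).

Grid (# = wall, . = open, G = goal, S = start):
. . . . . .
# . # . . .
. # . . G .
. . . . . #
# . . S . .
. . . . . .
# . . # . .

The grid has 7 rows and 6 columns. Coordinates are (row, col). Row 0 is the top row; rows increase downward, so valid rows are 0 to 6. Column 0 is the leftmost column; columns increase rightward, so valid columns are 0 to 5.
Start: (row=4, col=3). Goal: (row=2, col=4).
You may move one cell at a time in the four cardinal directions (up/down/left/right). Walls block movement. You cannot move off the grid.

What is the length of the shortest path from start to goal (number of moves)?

BFS from (row=4, col=3) until reaching (row=2, col=4):
  Distance 0: (row=4, col=3)
  Distance 1: (row=3, col=3), (row=4, col=2), (row=4, col=4), (row=5, col=3)
  Distance 2: (row=2, col=3), (row=3, col=2), (row=3, col=4), (row=4, col=1), (row=4, col=5), (row=5, col=2), (row=5, col=4)
  Distance 3: (row=1, col=3), (row=2, col=2), (row=2, col=4), (row=3, col=1), (row=5, col=1), (row=5, col=5), (row=6, col=2), (row=6, col=4)  <- goal reached here
One shortest path (3 moves): (row=4, col=3) -> (row=4, col=4) -> (row=3, col=4) -> (row=2, col=4)

Answer: Shortest path length: 3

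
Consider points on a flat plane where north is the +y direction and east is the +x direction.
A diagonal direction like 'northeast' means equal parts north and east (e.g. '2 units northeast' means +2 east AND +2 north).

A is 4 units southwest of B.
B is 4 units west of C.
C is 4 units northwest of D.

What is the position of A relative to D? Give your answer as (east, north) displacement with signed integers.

Answer: A is at (east=-12, north=0) relative to D.

Derivation:
Place D at the origin (east=0, north=0).
  C is 4 units northwest of D: delta (east=-4, north=+4); C at (east=-4, north=4).
  B is 4 units west of C: delta (east=-4, north=+0); B at (east=-8, north=4).
  A is 4 units southwest of B: delta (east=-4, north=-4); A at (east=-12, north=0).
Therefore A relative to D: (east=-12, north=0).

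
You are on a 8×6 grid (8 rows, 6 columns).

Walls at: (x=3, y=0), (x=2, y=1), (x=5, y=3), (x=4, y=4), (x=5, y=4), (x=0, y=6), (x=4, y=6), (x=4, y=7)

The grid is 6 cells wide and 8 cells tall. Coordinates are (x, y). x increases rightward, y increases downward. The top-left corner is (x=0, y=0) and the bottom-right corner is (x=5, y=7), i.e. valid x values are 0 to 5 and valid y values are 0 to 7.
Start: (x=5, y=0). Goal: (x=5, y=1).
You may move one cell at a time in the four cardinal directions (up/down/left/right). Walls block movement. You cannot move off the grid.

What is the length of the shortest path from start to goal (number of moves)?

Answer: Shortest path length: 1

Derivation:
BFS from (x=5, y=0) until reaching (x=5, y=1):
  Distance 0: (x=5, y=0)
  Distance 1: (x=4, y=0), (x=5, y=1)  <- goal reached here
One shortest path (1 moves): (x=5, y=0) -> (x=5, y=1)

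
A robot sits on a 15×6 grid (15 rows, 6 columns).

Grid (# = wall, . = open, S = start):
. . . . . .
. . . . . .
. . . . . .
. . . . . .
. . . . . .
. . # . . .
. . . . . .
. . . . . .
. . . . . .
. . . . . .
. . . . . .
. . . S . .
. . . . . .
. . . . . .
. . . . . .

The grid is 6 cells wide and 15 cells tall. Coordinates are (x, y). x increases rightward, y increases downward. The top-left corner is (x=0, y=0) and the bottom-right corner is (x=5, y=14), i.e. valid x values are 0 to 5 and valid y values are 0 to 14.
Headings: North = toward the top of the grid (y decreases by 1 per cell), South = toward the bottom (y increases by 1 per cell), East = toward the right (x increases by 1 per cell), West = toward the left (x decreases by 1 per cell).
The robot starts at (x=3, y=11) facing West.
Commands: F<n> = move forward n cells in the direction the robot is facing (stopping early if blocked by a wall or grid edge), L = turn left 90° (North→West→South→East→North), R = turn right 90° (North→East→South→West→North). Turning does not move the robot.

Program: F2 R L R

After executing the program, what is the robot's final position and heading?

Start: (x=3, y=11), facing West
  F2: move forward 2, now at (x=1, y=11)
  R: turn right, now facing North
  L: turn left, now facing West
  R: turn right, now facing North
Final: (x=1, y=11), facing North

Answer: Final position: (x=1, y=11), facing North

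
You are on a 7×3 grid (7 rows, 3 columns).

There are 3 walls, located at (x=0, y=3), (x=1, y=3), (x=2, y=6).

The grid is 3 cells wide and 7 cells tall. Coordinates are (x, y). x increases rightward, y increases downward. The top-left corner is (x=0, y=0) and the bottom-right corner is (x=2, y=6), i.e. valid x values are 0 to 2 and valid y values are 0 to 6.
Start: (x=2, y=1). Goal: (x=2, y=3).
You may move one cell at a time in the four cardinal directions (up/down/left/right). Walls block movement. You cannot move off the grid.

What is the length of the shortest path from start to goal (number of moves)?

BFS from (x=2, y=1) until reaching (x=2, y=3):
  Distance 0: (x=2, y=1)
  Distance 1: (x=2, y=0), (x=1, y=1), (x=2, y=2)
  Distance 2: (x=1, y=0), (x=0, y=1), (x=1, y=2), (x=2, y=3)  <- goal reached here
One shortest path (2 moves): (x=2, y=1) -> (x=2, y=2) -> (x=2, y=3)

Answer: Shortest path length: 2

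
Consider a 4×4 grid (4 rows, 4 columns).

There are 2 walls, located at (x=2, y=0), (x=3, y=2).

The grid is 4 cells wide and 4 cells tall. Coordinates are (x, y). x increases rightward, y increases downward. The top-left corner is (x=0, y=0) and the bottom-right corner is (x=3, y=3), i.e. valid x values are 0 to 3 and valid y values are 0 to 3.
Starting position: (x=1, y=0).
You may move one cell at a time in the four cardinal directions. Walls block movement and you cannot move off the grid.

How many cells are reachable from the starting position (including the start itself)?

Answer: Reachable cells: 14

Derivation:
BFS flood-fill from (x=1, y=0):
  Distance 0: (x=1, y=0)
  Distance 1: (x=0, y=0), (x=1, y=1)
  Distance 2: (x=0, y=1), (x=2, y=1), (x=1, y=2)
  Distance 3: (x=3, y=1), (x=0, y=2), (x=2, y=2), (x=1, y=3)
  Distance 4: (x=3, y=0), (x=0, y=3), (x=2, y=3)
  Distance 5: (x=3, y=3)
Total reachable: 14 (grid has 14 open cells total)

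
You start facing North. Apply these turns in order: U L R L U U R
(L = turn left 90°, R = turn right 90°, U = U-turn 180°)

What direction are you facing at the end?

Answer: Final heading: South

Derivation:
Start: North
  U (U-turn (180°)) -> South
  L (left (90° counter-clockwise)) -> East
  R (right (90° clockwise)) -> South
  L (left (90° counter-clockwise)) -> East
  U (U-turn (180°)) -> West
  U (U-turn (180°)) -> East
  R (right (90° clockwise)) -> South
Final: South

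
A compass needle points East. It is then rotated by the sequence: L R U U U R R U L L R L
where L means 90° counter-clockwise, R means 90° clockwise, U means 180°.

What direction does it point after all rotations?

Start: East
  L (left (90° counter-clockwise)) -> North
  R (right (90° clockwise)) -> East
  U (U-turn (180°)) -> West
  U (U-turn (180°)) -> East
  U (U-turn (180°)) -> West
  R (right (90° clockwise)) -> North
  R (right (90° clockwise)) -> East
  U (U-turn (180°)) -> West
  L (left (90° counter-clockwise)) -> South
  L (left (90° counter-clockwise)) -> East
  R (right (90° clockwise)) -> South
  L (left (90° counter-clockwise)) -> East
Final: East

Answer: Final heading: East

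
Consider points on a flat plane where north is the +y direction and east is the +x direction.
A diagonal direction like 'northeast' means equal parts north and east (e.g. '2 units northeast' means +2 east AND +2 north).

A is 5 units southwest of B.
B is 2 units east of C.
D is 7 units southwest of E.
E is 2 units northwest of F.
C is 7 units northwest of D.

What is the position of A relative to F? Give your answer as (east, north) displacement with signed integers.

Answer: A is at (east=-19, north=-3) relative to F.

Derivation:
Place F at the origin (east=0, north=0).
  E is 2 units northwest of F: delta (east=-2, north=+2); E at (east=-2, north=2).
  D is 7 units southwest of E: delta (east=-7, north=-7); D at (east=-9, north=-5).
  C is 7 units northwest of D: delta (east=-7, north=+7); C at (east=-16, north=2).
  B is 2 units east of C: delta (east=+2, north=+0); B at (east=-14, north=2).
  A is 5 units southwest of B: delta (east=-5, north=-5); A at (east=-19, north=-3).
Therefore A relative to F: (east=-19, north=-3).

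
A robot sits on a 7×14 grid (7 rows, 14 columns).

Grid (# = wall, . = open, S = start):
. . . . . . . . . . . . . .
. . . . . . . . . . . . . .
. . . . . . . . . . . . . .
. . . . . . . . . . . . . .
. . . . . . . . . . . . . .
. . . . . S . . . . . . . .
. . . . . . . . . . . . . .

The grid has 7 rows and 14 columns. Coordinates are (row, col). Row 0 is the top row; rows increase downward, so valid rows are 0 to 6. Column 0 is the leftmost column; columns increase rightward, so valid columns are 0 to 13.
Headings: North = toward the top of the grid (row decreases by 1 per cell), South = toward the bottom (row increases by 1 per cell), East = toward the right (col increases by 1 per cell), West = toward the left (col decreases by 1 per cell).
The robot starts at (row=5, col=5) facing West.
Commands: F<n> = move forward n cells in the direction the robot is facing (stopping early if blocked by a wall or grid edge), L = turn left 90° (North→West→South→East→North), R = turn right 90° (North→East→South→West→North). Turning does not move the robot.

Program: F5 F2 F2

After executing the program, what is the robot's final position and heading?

Answer: Final position: (row=5, col=0), facing West

Derivation:
Start: (row=5, col=5), facing West
  F5: move forward 5, now at (row=5, col=0)
  F2: move forward 0/2 (blocked), now at (row=5, col=0)
  F2: move forward 0/2 (blocked), now at (row=5, col=0)
Final: (row=5, col=0), facing West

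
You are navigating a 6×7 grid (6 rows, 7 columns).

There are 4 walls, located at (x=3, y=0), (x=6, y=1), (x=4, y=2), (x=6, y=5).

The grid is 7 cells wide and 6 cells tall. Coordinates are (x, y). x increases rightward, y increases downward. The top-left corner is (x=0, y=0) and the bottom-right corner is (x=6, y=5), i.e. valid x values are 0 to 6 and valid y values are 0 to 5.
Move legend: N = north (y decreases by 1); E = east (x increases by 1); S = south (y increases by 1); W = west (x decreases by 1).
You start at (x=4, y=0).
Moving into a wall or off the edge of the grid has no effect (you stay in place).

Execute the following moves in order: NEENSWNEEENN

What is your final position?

Answer: Final position: (x=6, y=0)

Derivation:
Start: (x=4, y=0)
  N (north): blocked, stay at (x=4, y=0)
  E (east): (x=4, y=0) -> (x=5, y=0)
  E (east): (x=5, y=0) -> (x=6, y=0)
  N (north): blocked, stay at (x=6, y=0)
  S (south): blocked, stay at (x=6, y=0)
  W (west): (x=6, y=0) -> (x=5, y=0)
  N (north): blocked, stay at (x=5, y=0)
  E (east): (x=5, y=0) -> (x=6, y=0)
  E (east): blocked, stay at (x=6, y=0)
  E (east): blocked, stay at (x=6, y=0)
  N (north): blocked, stay at (x=6, y=0)
  N (north): blocked, stay at (x=6, y=0)
Final: (x=6, y=0)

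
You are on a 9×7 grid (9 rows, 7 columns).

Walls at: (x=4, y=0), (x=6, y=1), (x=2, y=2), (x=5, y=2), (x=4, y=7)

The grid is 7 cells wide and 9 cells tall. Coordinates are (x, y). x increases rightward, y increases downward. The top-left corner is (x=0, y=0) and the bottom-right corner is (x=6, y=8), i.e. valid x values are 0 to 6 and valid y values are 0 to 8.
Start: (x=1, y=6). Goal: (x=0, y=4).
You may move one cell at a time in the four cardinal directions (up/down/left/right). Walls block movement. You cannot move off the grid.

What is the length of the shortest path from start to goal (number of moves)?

BFS from (x=1, y=6) until reaching (x=0, y=4):
  Distance 0: (x=1, y=6)
  Distance 1: (x=1, y=5), (x=0, y=6), (x=2, y=6), (x=1, y=7)
  Distance 2: (x=1, y=4), (x=0, y=5), (x=2, y=5), (x=3, y=6), (x=0, y=7), (x=2, y=7), (x=1, y=8)
  Distance 3: (x=1, y=3), (x=0, y=4), (x=2, y=4), (x=3, y=5), (x=4, y=6), (x=3, y=7), (x=0, y=8), (x=2, y=8)  <- goal reached here
One shortest path (3 moves): (x=1, y=6) -> (x=0, y=6) -> (x=0, y=5) -> (x=0, y=4)

Answer: Shortest path length: 3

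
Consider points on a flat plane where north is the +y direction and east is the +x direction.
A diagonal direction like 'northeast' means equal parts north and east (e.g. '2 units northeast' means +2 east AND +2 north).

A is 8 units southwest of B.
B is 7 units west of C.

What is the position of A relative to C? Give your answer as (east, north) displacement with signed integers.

Place C at the origin (east=0, north=0).
  B is 7 units west of C: delta (east=-7, north=+0); B at (east=-7, north=0).
  A is 8 units southwest of B: delta (east=-8, north=-8); A at (east=-15, north=-8).
Therefore A relative to C: (east=-15, north=-8).

Answer: A is at (east=-15, north=-8) relative to C.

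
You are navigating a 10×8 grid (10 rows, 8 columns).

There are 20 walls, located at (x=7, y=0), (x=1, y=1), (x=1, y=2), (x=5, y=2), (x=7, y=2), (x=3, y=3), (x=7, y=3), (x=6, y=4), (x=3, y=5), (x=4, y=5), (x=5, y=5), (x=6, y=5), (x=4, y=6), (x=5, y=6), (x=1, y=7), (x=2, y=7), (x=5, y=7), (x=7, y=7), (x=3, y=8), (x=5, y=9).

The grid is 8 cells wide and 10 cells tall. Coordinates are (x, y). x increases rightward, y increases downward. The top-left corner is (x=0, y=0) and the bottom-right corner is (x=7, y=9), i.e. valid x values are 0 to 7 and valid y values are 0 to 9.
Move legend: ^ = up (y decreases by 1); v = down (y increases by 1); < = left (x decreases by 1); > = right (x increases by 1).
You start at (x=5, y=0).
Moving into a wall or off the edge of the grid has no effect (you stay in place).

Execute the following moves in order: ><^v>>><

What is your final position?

Answer: Final position: (x=6, y=1)

Derivation:
Start: (x=5, y=0)
  > (right): (x=5, y=0) -> (x=6, y=0)
  < (left): (x=6, y=0) -> (x=5, y=0)
  ^ (up): blocked, stay at (x=5, y=0)
  v (down): (x=5, y=0) -> (x=5, y=1)
  > (right): (x=5, y=1) -> (x=6, y=1)
  > (right): (x=6, y=1) -> (x=7, y=1)
  > (right): blocked, stay at (x=7, y=1)
  < (left): (x=7, y=1) -> (x=6, y=1)
Final: (x=6, y=1)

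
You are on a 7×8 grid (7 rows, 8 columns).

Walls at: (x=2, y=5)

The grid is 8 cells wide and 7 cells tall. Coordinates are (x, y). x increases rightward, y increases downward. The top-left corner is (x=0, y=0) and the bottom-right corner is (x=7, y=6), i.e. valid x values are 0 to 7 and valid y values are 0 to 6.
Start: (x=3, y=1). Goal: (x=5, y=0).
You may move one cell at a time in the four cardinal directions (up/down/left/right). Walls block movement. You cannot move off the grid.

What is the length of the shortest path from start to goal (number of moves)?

BFS from (x=3, y=1) until reaching (x=5, y=0):
  Distance 0: (x=3, y=1)
  Distance 1: (x=3, y=0), (x=2, y=1), (x=4, y=1), (x=3, y=2)
  Distance 2: (x=2, y=0), (x=4, y=0), (x=1, y=1), (x=5, y=1), (x=2, y=2), (x=4, y=2), (x=3, y=3)
  Distance 3: (x=1, y=0), (x=5, y=0), (x=0, y=1), (x=6, y=1), (x=1, y=2), (x=5, y=2), (x=2, y=3), (x=4, y=3), (x=3, y=4)  <- goal reached here
One shortest path (3 moves): (x=3, y=1) -> (x=4, y=1) -> (x=5, y=1) -> (x=5, y=0)

Answer: Shortest path length: 3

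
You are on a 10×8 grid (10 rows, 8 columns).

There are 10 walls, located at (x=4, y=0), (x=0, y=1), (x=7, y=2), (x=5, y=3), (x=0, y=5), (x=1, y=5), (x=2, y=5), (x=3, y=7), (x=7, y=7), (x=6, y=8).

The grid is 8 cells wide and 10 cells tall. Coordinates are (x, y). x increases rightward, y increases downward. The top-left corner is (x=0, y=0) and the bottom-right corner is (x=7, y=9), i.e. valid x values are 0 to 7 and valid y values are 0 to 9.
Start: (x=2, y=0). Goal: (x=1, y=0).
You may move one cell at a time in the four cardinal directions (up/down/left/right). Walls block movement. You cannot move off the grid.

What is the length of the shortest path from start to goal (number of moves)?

BFS from (x=2, y=0) until reaching (x=1, y=0):
  Distance 0: (x=2, y=0)
  Distance 1: (x=1, y=0), (x=3, y=0), (x=2, y=1)  <- goal reached here
One shortest path (1 moves): (x=2, y=0) -> (x=1, y=0)

Answer: Shortest path length: 1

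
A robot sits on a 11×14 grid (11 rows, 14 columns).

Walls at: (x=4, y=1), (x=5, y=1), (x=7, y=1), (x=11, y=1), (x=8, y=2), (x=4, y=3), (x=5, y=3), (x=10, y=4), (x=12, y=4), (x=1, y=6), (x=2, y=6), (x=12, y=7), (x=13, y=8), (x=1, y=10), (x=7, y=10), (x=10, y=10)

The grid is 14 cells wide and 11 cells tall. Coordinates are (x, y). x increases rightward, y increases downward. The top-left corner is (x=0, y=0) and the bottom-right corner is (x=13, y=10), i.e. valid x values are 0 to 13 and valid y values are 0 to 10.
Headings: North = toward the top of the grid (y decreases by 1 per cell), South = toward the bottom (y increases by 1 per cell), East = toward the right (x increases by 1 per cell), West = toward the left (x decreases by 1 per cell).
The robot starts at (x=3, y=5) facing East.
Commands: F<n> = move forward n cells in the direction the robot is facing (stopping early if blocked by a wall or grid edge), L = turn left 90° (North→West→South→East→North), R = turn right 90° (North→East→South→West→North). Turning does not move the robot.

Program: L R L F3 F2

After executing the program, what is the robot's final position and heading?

Answer: Final position: (x=3, y=0), facing North

Derivation:
Start: (x=3, y=5), facing East
  L: turn left, now facing North
  R: turn right, now facing East
  L: turn left, now facing North
  F3: move forward 3, now at (x=3, y=2)
  F2: move forward 2, now at (x=3, y=0)
Final: (x=3, y=0), facing North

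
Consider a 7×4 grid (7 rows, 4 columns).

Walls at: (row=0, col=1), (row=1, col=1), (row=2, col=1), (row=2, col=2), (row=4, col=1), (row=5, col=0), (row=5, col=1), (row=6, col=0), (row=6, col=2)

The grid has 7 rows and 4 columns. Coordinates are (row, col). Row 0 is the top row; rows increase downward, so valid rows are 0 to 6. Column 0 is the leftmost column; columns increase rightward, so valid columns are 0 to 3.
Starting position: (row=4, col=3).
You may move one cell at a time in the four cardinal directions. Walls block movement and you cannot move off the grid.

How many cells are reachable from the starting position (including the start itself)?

Answer: Reachable cells: 18

Derivation:
BFS flood-fill from (row=4, col=3):
  Distance 0: (row=4, col=3)
  Distance 1: (row=3, col=3), (row=4, col=2), (row=5, col=3)
  Distance 2: (row=2, col=3), (row=3, col=2), (row=5, col=2), (row=6, col=3)
  Distance 3: (row=1, col=3), (row=3, col=1)
  Distance 4: (row=0, col=3), (row=1, col=2), (row=3, col=0)
  Distance 5: (row=0, col=2), (row=2, col=0), (row=4, col=0)
  Distance 6: (row=1, col=0)
  Distance 7: (row=0, col=0)
Total reachable: 18 (grid has 19 open cells total)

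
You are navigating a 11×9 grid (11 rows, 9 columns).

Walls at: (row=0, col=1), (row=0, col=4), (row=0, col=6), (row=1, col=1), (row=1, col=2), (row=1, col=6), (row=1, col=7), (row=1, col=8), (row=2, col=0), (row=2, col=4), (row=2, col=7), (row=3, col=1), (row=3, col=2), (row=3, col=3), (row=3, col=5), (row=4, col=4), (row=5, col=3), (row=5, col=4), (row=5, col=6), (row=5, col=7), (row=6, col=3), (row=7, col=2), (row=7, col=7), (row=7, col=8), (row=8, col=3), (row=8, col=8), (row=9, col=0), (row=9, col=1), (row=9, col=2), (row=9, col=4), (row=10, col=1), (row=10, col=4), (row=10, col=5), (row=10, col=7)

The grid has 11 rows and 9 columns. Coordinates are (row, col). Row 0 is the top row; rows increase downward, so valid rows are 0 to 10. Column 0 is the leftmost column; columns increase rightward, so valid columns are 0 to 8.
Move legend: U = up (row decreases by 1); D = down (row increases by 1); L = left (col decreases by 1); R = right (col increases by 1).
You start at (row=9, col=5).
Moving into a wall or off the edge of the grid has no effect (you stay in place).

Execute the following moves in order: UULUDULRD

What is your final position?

Start: (row=9, col=5)
  U (up): (row=9, col=5) -> (row=8, col=5)
  U (up): (row=8, col=5) -> (row=7, col=5)
  L (left): (row=7, col=5) -> (row=7, col=4)
  U (up): (row=7, col=4) -> (row=6, col=4)
  D (down): (row=6, col=4) -> (row=7, col=4)
  U (up): (row=7, col=4) -> (row=6, col=4)
  L (left): blocked, stay at (row=6, col=4)
  R (right): (row=6, col=4) -> (row=6, col=5)
  D (down): (row=6, col=5) -> (row=7, col=5)
Final: (row=7, col=5)

Answer: Final position: (row=7, col=5)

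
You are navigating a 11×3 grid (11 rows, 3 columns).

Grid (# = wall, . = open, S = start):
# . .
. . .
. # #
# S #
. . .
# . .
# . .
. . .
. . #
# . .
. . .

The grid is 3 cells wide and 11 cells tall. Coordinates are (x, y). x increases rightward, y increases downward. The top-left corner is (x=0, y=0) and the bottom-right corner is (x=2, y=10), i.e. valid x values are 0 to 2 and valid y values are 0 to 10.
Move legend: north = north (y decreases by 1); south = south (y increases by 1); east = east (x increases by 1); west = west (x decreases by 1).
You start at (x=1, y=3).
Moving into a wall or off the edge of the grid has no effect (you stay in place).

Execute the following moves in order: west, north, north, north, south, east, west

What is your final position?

Answer: Final position: (x=1, y=4)

Derivation:
Start: (x=1, y=3)
  west (west): blocked, stay at (x=1, y=3)
  [×3]north (north): blocked, stay at (x=1, y=3)
  south (south): (x=1, y=3) -> (x=1, y=4)
  east (east): (x=1, y=4) -> (x=2, y=4)
  west (west): (x=2, y=4) -> (x=1, y=4)
Final: (x=1, y=4)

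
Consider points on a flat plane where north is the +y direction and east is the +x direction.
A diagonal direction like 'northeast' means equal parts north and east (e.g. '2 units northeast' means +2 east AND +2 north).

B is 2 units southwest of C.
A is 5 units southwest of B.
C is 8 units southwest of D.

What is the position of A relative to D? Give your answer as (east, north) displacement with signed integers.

Place D at the origin (east=0, north=0).
  C is 8 units southwest of D: delta (east=-8, north=-8); C at (east=-8, north=-8).
  B is 2 units southwest of C: delta (east=-2, north=-2); B at (east=-10, north=-10).
  A is 5 units southwest of B: delta (east=-5, north=-5); A at (east=-15, north=-15).
Therefore A relative to D: (east=-15, north=-15).

Answer: A is at (east=-15, north=-15) relative to D.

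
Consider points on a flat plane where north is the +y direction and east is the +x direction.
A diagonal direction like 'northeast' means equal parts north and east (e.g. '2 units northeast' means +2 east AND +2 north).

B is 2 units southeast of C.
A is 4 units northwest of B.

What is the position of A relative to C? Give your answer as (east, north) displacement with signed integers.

Answer: A is at (east=-2, north=2) relative to C.

Derivation:
Place C at the origin (east=0, north=0).
  B is 2 units southeast of C: delta (east=+2, north=-2); B at (east=2, north=-2).
  A is 4 units northwest of B: delta (east=-4, north=+4); A at (east=-2, north=2).
Therefore A relative to C: (east=-2, north=2).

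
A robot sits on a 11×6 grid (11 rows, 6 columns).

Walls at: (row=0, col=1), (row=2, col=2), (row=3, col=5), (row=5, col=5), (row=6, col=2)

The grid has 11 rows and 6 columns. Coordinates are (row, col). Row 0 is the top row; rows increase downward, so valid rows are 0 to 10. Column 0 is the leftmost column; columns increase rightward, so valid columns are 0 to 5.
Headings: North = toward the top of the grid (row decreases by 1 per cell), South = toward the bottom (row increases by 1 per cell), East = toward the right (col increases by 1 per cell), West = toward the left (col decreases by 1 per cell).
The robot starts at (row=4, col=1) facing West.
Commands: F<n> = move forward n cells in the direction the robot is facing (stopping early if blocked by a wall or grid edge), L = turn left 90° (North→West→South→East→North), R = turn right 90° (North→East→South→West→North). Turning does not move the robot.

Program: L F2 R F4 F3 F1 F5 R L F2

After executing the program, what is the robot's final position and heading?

Start: (row=4, col=1), facing West
  L: turn left, now facing South
  F2: move forward 2, now at (row=6, col=1)
  R: turn right, now facing West
  F4: move forward 1/4 (blocked), now at (row=6, col=0)
  F3: move forward 0/3 (blocked), now at (row=6, col=0)
  F1: move forward 0/1 (blocked), now at (row=6, col=0)
  F5: move forward 0/5 (blocked), now at (row=6, col=0)
  R: turn right, now facing North
  L: turn left, now facing West
  F2: move forward 0/2 (blocked), now at (row=6, col=0)
Final: (row=6, col=0), facing West

Answer: Final position: (row=6, col=0), facing West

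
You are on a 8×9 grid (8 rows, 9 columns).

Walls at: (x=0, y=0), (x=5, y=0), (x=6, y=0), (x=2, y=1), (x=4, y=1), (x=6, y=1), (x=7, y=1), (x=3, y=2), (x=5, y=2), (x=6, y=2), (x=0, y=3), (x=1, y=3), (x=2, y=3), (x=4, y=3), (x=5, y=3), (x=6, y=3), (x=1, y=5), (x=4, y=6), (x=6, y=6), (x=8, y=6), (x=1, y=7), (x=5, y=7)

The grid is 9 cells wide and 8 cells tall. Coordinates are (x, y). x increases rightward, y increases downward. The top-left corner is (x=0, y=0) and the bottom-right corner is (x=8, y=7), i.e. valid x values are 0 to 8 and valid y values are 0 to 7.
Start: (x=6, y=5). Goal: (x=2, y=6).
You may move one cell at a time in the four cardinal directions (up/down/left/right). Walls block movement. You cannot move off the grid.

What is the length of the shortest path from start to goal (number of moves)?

Answer: Shortest path length: 5

Derivation:
BFS from (x=6, y=5) until reaching (x=2, y=6):
  Distance 0: (x=6, y=5)
  Distance 1: (x=6, y=4), (x=5, y=5), (x=7, y=5)
  Distance 2: (x=5, y=4), (x=7, y=4), (x=4, y=5), (x=8, y=5), (x=5, y=6), (x=7, y=6)
  Distance 3: (x=7, y=3), (x=4, y=4), (x=8, y=4), (x=3, y=5), (x=7, y=7)
  Distance 4: (x=7, y=2), (x=8, y=3), (x=3, y=4), (x=2, y=5), (x=3, y=6), (x=6, y=7), (x=8, y=7)
  Distance 5: (x=8, y=2), (x=3, y=3), (x=2, y=4), (x=2, y=6), (x=3, y=7)  <- goal reached here
One shortest path (5 moves): (x=6, y=5) -> (x=5, y=5) -> (x=4, y=5) -> (x=3, y=5) -> (x=2, y=5) -> (x=2, y=6)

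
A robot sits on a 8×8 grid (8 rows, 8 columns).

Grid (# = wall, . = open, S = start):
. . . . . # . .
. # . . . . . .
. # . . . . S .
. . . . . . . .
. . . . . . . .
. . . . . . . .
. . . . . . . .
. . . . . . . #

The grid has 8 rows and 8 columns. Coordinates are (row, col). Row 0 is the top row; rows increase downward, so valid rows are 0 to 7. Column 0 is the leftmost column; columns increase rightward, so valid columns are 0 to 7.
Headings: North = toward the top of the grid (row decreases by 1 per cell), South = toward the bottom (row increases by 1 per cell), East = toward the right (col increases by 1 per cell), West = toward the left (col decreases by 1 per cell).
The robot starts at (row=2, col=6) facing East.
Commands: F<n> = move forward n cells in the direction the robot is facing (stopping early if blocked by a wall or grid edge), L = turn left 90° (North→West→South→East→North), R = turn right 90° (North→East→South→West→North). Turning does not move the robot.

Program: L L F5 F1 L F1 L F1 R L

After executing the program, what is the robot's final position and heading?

Start: (row=2, col=6), facing East
  L: turn left, now facing North
  L: turn left, now facing West
  F5: move forward 4/5 (blocked), now at (row=2, col=2)
  F1: move forward 0/1 (blocked), now at (row=2, col=2)
  L: turn left, now facing South
  F1: move forward 1, now at (row=3, col=2)
  L: turn left, now facing East
  F1: move forward 1, now at (row=3, col=3)
  R: turn right, now facing South
  L: turn left, now facing East
Final: (row=3, col=3), facing East

Answer: Final position: (row=3, col=3), facing East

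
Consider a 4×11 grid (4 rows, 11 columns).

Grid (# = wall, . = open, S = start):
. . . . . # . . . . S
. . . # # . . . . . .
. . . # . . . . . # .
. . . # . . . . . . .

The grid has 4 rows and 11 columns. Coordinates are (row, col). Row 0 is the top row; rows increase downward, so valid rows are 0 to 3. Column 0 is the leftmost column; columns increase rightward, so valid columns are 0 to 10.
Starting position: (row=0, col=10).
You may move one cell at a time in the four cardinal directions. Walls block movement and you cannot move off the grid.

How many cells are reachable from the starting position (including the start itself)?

BFS flood-fill from (row=0, col=10):
  Distance 0: (row=0, col=10)
  Distance 1: (row=0, col=9), (row=1, col=10)
  Distance 2: (row=0, col=8), (row=1, col=9), (row=2, col=10)
  Distance 3: (row=0, col=7), (row=1, col=8), (row=3, col=10)
  Distance 4: (row=0, col=6), (row=1, col=7), (row=2, col=8), (row=3, col=9)
  Distance 5: (row=1, col=6), (row=2, col=7), (row=3, col=8)
  Distance 6: (row=1, col=5), (row=2, col=6), (row=3, col=7)
  Distance 7: (row=2, col=5), (row=3, col=6)
  Distance 8: (row=2, col=4), (row=3, col=5)
  Distance 9: (row=3, col=4)
Total reachable: 24 (grid has 38 open cells total)

Answer: Reachable cells: 24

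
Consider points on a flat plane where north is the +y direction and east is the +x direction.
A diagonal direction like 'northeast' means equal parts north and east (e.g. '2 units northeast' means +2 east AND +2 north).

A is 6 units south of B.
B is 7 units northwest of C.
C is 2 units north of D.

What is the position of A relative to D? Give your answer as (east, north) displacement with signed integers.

Place D at the origin (east=0, north=0).
  C is 2 units north of D: delta (east=+0, north=+2); C at (east=0, north=2).
  B is 7 units northwest of C: delta (east=-7, north=+7); B at (east=-7, north=9).
  A is 6 units south of B: delta (east=+0, north=-6); A at (east=-7, north=3).
Therefore A relative to D: (east=-7, north=3).

Answer: A is at (east=-7, north=3) relative to D.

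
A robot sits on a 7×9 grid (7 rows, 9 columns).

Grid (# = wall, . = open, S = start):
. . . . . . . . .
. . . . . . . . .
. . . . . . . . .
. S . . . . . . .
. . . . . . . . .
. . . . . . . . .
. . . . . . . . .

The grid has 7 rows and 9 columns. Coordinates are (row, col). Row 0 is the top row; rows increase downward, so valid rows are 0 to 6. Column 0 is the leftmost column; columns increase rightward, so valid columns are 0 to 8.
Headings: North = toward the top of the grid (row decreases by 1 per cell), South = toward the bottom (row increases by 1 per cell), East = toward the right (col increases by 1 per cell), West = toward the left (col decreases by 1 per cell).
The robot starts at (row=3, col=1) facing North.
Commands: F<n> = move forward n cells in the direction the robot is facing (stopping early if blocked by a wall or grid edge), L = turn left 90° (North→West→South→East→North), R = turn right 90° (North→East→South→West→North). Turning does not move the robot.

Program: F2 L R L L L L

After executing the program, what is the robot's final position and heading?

Answer: Final position: (row=1, col=1), facing North

Derivation:
Start: (row=3, col=1), facing North
  F2: move forward 2, now at (row=1, col=1)
  L: turn left, now facing West
  R: turn right, now facing North
  L: turn left, now facing West
  L: turn left, now facing South
  L: turn left, now facing East
  L: turn left, now facing North
Final: (row=1, col=1), facing North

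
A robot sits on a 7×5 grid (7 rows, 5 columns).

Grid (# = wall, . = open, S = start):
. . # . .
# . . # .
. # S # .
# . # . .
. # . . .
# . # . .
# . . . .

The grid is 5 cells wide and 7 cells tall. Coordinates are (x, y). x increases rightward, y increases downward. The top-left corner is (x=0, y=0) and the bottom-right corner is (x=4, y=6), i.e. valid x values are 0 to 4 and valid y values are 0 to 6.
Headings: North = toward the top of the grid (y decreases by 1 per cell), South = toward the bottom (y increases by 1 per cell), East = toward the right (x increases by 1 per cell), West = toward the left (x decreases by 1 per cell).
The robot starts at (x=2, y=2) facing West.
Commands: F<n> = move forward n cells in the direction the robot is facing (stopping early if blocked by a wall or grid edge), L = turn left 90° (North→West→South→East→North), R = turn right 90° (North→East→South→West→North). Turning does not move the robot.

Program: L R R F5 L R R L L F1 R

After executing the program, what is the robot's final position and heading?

Start: (x=2, y=2), facing West
  L: turn left, now facing South
  R: turn right, now facing West
  R: turn right, now facing North
  F5: move forward 1/5 (blocked), now at (x=2, y=1)
  L: turn left, now facing West
  R: turn right, now facing North
  R: turn right, now facing East
  L: turn left, now facing North
  L: turn left, now facing West
  F1: move forward 1, now at (x=1, y=1)
  R: turn right, now facing North
Final: (x=1, y=1), facing North

Answer: Final position: (x=1, y=1), facing North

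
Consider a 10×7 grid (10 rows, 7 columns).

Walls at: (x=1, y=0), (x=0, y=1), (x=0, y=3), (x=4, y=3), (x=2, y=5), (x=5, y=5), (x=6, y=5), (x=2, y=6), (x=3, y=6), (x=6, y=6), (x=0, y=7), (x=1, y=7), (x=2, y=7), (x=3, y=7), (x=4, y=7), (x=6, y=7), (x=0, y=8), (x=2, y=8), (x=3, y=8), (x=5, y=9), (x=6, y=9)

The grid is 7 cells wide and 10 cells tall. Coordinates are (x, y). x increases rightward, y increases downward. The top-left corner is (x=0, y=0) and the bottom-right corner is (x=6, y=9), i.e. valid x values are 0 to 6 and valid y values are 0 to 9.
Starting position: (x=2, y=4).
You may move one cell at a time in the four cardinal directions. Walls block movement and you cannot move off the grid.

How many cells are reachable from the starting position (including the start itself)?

Answer: Reachable cells: 48

Derivation:
BFS flood-fill from (x=2, y=4):
  Distance 0: (x=2, y=4)
  Distance 1: (x=2, y=3), (x=1, y=4), (x=3, y=4)
  Distance 2: (x=2, y=2), (x=1, y=3), (x=3, y=3), (x=0, y=4), (x=4, y=4), (x=1, y=5), (x=3, y=5)
  Distance 3: (x=2, y=1), (x=1, y=2), (x=3, y=2), (x=5, y=4), (x=0, y=5), (x=4, y=5), (x=1, y=6)
  Distance 4: (x=2, y=0), (x=1, y=1), (x=3, y=1), (x=0, y=2), (x=4, y=2), (x=5, y=3), (x=6, y=4), (x=0, y=6), (x=4, y=6)
  Distance 5: (x=3, y=0), (x=4, y=1), (x=5, y=2), (x=6, y=3), (x=5, y=6)
  Distance 6: (x=4, y=0), (x=5, y=1), (x=6, y=2), (x=5, y=7)
  Distance 7: (x=5, y=0), (x=6, y=1), (x=5, y=8)
  Distance 8: (x=6, y=0), (x=4, y=8), (x=6, y=8)
  Distance 9: (x=4, y=9)
  Distance 10: (x=3, y=9)
  Distance 11: (x=2, y=9)
  Distance 12: (x=1, y=9)
  Distance 13: (x=1, y=8), (x=0, y=9)
Total reachable: 48 (grid has 49 open cells total)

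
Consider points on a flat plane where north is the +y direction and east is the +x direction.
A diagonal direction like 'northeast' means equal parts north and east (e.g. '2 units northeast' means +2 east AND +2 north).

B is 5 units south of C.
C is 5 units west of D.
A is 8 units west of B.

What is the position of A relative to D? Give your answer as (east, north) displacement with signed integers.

Place D at the origin (east=0, north=0).
  C is 5 units west of D: delta (east=-5, north=+0); C at (east=-5, north=0).
  B is 5 units south of C: delta (east=+0, north=-5); B at (east=-5, north=-5).
  A is 8 units west of B: delta (east=-8, north=+0); A at (east=-13, north=-5).
Therefore A relative to D: (east=-13, north=-5).

Answer: A is at (east=-13, north=-5) relative to D.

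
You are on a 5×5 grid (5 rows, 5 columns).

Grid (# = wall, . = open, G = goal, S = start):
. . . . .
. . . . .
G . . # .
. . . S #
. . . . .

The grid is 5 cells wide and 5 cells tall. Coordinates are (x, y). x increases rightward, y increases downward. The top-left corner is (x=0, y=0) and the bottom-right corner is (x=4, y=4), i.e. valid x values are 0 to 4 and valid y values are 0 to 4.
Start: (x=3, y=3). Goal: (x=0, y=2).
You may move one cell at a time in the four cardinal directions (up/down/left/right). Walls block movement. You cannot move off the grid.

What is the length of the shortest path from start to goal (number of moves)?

Answer: Shortest path length: 4

Derivation:
BFS from (x=3, y=3) until reaching (x=0, y=2):
  Distance 0: (x=3, y=3)
  Distance 1: (x=2, y=3), (x=3, y=4)
  Distance 2: (x=2, y=2), (x=1, y=3), (x=2, y=4), (x=4, y=4)
  Distance 3: (x=2, y=1), (x=1, y=2), (x=0, y=3), (x=1, y=4)
  Distance 4: (x=2, y=0), (x=1, y=1), (x=3, y=1), (x=0, y=2), (x=0, y=4)  <- goal reached here
One shortest path (4 moves): (x=3, y=3) -> (x=2, y=3) -> (x=1, y=3) -> (x=0, y=3) -> (x=0, y=2)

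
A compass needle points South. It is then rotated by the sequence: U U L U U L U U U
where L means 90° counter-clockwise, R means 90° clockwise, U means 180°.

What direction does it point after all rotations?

Start: South
  U (U-turn (180°)) -> North
  U (U-turn (180°)) -> South
  L (left (90° counter-clockwise)) -> East
  U (U-turn (180°)) -> West
  U (U-turn (180°)) -> East
  L (left (90° counter-clockwise)) -> North
  U (U-turn (180°)) -> South
  U (U-turn (180°)) -> North
  U (U-turn (180°)) -> South
Final: South

Answer: Final heading: South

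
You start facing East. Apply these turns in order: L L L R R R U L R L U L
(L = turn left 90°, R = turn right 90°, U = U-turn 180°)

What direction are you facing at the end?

Start: East
  L (left (90° counter-clockwise)) -> North
  L (left (90° counter-clockwise)) -> West
  L (left (90° counter-clockwise)) -> South
  R (right (90° clockwise)) -> West
  R (right (90° clockwise)) -> North
  R (right (90° clockwise)) -> East
  U (U-turn (180°)) -> West
  L (left (90° counter-clockwise)) -> South
  R (right (90° clockwise)) -> West
  L (left (90° counter-clockwise)) -> South
  U (U-turn (180°)) -> North
  L (left (90° counter-clockwise)) -> West
Final: West

Answer: Final heading: West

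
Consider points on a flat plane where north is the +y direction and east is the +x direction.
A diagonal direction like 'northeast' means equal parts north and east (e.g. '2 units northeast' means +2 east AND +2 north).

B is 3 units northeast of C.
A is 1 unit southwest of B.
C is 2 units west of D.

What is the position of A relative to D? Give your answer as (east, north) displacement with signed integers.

Answer: A is at (east=0, north=2) relative to D.

Derivation:
Place D at the origin (east=0, north=0).
  C is 2 units west of D: delta (east=-2, north=+0); C at (east=-2, north=0).
  B is 3 units northeast of C: delta (east=+3, north=+3); B at (east=1, north=3).
  A is 1 unit southwest of B: delta (east=-1, north=-1); A at (east=0, north=2).
Therefore A relative to D: (east=0, north=2).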